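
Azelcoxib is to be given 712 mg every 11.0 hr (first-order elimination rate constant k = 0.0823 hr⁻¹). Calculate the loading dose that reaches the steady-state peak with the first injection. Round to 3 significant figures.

Accumulation ratio R = 1 / (1 − e^(−kτ)) = 1 / (1 − e^(−0.08230×11.0)) = 1 / (1 − 0.4044) = 1.679
Loading dose = maintenance dose × R = 712 × 1.679 ≈ 1200 mg

1200 mg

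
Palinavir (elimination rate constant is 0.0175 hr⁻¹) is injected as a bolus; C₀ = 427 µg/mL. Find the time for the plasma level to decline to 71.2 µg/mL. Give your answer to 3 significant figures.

102 hours

C(t) = C₀ e^(−kt)  ⇒  t = ln(C₀/C) / k
t = ln(427/71.2) / 0.01750 = 1.791 / 0.01750 ≈ 102 hours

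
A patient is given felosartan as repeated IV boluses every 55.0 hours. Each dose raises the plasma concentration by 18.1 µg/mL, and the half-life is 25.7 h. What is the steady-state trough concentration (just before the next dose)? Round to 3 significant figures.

k = ln 2 / 25.7 = 0.02697 h⁻¹
Fraction remaining after one interval: e^(−kτ) = e^(−0.02697 × 55.0) = 0.2269
R = 1 / (1 − 0.2269) = 1.293
Css,max = 18.1 × 1.293 = 23.41 µg/mL
Css,min = Css,max × e^(−kτ) = 23.41 × 0.2269 ≈ 5.31 µg/mL

5.31 µg/mL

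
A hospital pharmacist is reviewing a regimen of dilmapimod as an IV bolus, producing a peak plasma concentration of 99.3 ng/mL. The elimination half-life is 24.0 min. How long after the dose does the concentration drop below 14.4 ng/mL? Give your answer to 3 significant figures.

k = ln 2 / 24.0 = 0.02888 min⁻¹
C(t) = C₀ e^(−kt)  ⇒  t = ln(C₀/C) / k
t = ln(99.3/14.4) / 0.02888 = 1.931 / 0.02888 ≈ 66.9 minutes

66.9 minutes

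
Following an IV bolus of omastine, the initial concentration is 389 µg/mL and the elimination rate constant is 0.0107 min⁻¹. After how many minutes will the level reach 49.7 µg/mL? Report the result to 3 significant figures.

C(t) = C₀ e^(−kt)  ⇒  t = ln(C₀/C) / k
t = ln(389/49.7) / 0.01070 = 2.058 / 0.01070 ≈ 192 minutes

192 minutes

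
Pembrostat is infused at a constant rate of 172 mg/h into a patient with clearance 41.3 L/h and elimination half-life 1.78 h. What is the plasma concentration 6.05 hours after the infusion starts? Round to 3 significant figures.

3.77 mg/L

Css = rate / CL = 172 / 41.3 = 4.165 mg/L
k = ln 2 / 1.78 = 0.3894 h⁻¹
C(t) = Css (1 − e^(−kt)) = 4.165 × (1 − e^(−2.356)) = 4.165 × 0.9052 ≈ 3.77 mg/L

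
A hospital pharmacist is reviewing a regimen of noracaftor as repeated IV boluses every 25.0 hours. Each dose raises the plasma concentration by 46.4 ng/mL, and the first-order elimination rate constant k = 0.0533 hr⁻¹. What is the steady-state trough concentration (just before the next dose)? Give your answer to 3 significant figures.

16.6 ng/mL

Fraction remaining after one interval: e^(−kτ) = e^(−0.05330 × 25.0) = 0.2638
R = 1 / (1 − 0.2638) = 1.358
Css,max = 46.4 × 1.358 = 63.03 ng/mL
Css,min = Css,max × e^(−kτ) = 63.03 × 0.2638 ≈ 16.6 ng/mL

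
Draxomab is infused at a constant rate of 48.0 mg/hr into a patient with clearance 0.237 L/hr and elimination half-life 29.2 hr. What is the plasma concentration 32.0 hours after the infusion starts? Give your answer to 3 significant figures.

108 µg/mL

Css = rate / CL = 48.0 / 0.237 = 202.5 µg/mL
k = ln 2 / 29.2 = 0.02374 hr⁻¹
C(t) = Css (1 − e^(−kt)) = 202.5 × (1 − e^(−0.7596)) = 202.5 × 0.5322 ≈ 108 µg/mL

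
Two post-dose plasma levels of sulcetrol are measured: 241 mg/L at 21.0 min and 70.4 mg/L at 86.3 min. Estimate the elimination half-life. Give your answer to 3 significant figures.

k = ln(C₁/C₂) / (t₂ − t₁) = ln(241/70.4) / (86.3 − 21.0)
  = 1.231 / 65.30 = 0.01885 min⁻¹
t½ = ln 2 / k = ln 2 / 0.01885 ≈ 36.8 minutes

36.8 minutes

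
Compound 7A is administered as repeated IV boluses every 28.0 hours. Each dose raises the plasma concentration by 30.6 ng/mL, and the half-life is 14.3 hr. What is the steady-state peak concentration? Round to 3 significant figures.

41.2 ng/mL

k = ln 2 / 14.3 = 0.04847 hr⁻¹
Fraction remaining after one interval: e^(−kτ) = e^(−0.04847 × 28.0) = 0.2574
R = 1 / (1 − 0.2574) = 1.347
Css,max = 30.6 × 1.347 ≈ 41.2 ng/mL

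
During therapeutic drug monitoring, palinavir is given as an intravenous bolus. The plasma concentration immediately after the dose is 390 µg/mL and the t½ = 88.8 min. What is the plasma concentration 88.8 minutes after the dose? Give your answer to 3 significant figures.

195 µg/mL

k = ln 2 / 88.8 = 0.007806 min⁻¹
C(t) = C₀ e^(−kt) = 390 × e^(−0.007806 × 88.8) = 390 × e^(−0.6931) = 390 × 0.5000 ≈ 195 µg/mL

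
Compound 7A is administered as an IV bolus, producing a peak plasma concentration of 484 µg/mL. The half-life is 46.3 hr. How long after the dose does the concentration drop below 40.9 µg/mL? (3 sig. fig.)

k = ln 2 / 46.3 = 0.01497 hr⁻¹
C(t) = C₀ e^(−kt)  ⇒  t = ln(C₀/C) / k
t = ln(484/40.9) / 0.01497 = 2.471 / 0.01497 ≈ 165 hours

165 hours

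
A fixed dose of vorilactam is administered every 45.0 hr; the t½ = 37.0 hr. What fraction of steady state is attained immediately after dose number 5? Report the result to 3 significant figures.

k = ln 2 / 37.0 = 0.01873 hr⁻¹
f_n = 1 − e^(−nkτ) = 1 − e^(−5 × 0.01873 × 45.0) = 1 − e^(−4.215) = 1 − 0.01477 ≈ 0.985

0.985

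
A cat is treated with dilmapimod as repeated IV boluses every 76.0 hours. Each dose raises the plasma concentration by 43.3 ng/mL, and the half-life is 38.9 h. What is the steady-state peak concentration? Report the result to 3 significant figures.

58.4 ng/mL

k = ln 2 / 38.9 = 0.01782 h⁻¹
Fraction remaining after one interval: e^(−kτ) = e^(−0.01782 × 76.0) = 0.2581
R = 1 / (1 − 0.2581) = 1.348
Css,max = 43.3 × 1.348 ≈ 58.4 ng/mL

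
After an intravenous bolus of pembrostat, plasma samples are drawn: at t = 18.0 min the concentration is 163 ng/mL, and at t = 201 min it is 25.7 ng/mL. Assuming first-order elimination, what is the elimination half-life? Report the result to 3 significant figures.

68.7 minutes

k = ln(C₁/C₂) / (t₂ − t₁) = ln(163/25.7) / (201 − 18.0)
  = 1.847 / 183.0 = 0.01009 min⁻¹
t½ = ln 2 / k = ln 2 / 0.01009 ≈ 68.7 minutes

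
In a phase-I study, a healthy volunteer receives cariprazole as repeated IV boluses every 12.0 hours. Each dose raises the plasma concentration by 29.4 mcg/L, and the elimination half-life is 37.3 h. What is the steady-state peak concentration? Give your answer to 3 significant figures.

k = ln 2 / 37.3 = 0.01858 h⁻¹
Fraction remaining after one interval: e^(−kτ) = e^(−0.01858 × 12.0) = 0.8001
R = 1 / (1 − 0.8001) = 5.003
Css,max = 29.4 × 5.003 ≈ 147 mcg/L

147 mcg/L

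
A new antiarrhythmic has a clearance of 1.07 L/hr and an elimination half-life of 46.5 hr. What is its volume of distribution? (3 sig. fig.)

k = ln 2 / t½ = ln 2 / 46.5 = 0.01491 hr⁻¹
V = CL / k = 1.07 / 0.01491 ≈ 71.8 L

71.8 L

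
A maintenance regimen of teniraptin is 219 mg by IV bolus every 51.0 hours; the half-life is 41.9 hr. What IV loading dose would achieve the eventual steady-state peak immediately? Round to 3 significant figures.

k = ln 2 / 41.9 = 0.01654 hr⁻¹
Accumulation ratio R = 1 / (1 − e^(−kτ)) = 1 / (1 − e^(−0.01654×51.0)) = 1 / (1 − 0.4301) = 1.755
Loading dose = maintenance dose × R = 219 × 1.755 ≈ 384 mg

384 mg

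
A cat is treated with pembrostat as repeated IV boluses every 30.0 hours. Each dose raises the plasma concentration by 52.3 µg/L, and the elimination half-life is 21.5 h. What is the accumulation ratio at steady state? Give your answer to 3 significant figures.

k = ln 2 / 21.5 = 0.03224 h⁻¹
Fraction remaining after one interval: e^(−kτ) = e^(−0.03224 × 30.0) = 0.3802
R = 1 / (1 − 0.3802) = 1 / 0.6198 ≈ 1.61

1.61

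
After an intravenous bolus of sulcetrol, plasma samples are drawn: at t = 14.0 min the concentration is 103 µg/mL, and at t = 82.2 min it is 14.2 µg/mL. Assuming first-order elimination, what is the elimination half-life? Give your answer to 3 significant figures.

k = ln(C₁/C₂) / (t₂ − t₁) = ln(103/14.2) / (82.2 − 14.0)
  = 1.981 / 68.20 = 0.02905 min⁻¹
t½ = ln 2 / k = ln 2 / 0.02905 ≈ 23.9 minutes

23.9 minutes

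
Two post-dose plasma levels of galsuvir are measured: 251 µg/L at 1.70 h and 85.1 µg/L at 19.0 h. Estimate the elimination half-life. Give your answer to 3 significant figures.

k = ln(C₁/C₂) / (t₂ − t₁) = ln(251/85.1) / (19.0 − 1.70)
  = 1.082 / 17.30 = 0.06252 h⁻¹
t½ = ln 2 / k = ln 2 / 0.06252 ≈ 11.1 hours

11.1 hours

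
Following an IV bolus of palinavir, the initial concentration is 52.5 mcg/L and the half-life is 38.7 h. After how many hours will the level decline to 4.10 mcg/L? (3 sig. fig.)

k = ln 2 / 38.7 = 0.01791 h⁻¹
C(t) = C₀ e^(−kt)  ⇒  t = ln(C₀/C) / k
t = ln(52.5/4.10) / 0.01791 = 2.550 / 0.01791 ≈ 142 hours

142 hours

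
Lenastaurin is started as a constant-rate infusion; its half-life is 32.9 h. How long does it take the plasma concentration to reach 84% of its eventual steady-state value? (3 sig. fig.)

k = ln 2 / 32.9 = 0.02107 h⁻¹
f = 1 − e^(−kt)  ⇒  t = −ln(1 − f) / k
t = −ln(1 − 0.84) / 0.02107 = 1.833 / 0.02107 ≈ 87.0 hours

87.0 hours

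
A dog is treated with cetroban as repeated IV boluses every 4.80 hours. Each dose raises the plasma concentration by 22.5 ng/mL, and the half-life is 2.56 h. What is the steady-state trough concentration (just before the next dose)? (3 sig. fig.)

k = ln 2 / 2.56 = 0.2708 h⁻¹
Fraction remaining after one interval: e^(−kτ) = e^(−0.2708 × 4.80) = 0.2726
R = 1 / (1 − 0.2726) = 1.375
Css,max = 22.5 × 1.375 = 30.93 ng/mL
Css,min = Css,max × e^(−kτ) = 30.93 × 0.2726 ≈ 8.43 ng/mL

8.43 ng/mL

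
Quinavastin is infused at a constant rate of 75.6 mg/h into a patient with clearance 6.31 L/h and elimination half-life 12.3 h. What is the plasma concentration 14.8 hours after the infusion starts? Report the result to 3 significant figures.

6.78 µg/mL

Css = rate / CL = 75.6 / 6.31 = 11.98 µg/mL
k = ln 2 / 12.3 = 0.05635 h⁻¹
C(t) = Css (1 − e^(−kt)) = 11.98 × (1 − e^(−0.8340)) = 11.98 × 0.5657 ≈ 6.78 µg/mL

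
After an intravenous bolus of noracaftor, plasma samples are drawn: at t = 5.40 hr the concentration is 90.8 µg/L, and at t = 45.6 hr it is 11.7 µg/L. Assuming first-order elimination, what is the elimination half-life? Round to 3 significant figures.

13.6 hours

k = ln(C₁/C₂) / (t₂ − t₁) = ln(90.8/11.7) / (45.6 − 5.40)
  = 2.049 / 40.20 = 0.05097 hr⁻¹
t½ = ln 2 / k = ln 2 / 0.05097 ≈ 13.6 hours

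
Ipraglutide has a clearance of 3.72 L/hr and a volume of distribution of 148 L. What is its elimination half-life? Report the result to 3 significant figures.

k = CL / V = 3.72 / 148 = 0.02514 hr⁻¹
t½ = ln 2 / k = ln 2 / 0.02514 ≈ 27.6 hours

27.6 hours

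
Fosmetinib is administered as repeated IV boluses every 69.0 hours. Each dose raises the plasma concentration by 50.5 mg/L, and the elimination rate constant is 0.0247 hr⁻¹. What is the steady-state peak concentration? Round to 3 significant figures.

61.7 mg/L

Fraction remaining after one interval: e^(−kτ) = e^(−0.02470 × 69.0) = 0.1819
R = 1 / (1 − 0.1819) = 1.222
Css,max = 50.5 × 1.222 ≈ 61.7 mg/L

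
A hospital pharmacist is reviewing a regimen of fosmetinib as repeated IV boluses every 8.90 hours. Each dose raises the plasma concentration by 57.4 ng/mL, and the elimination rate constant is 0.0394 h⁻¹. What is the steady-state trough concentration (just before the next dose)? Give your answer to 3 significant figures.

137 ng/mL

Fraction remaining after one interval: e^(−kτ) = e^(−0.03940 × 8.90) = 0.7042
R = 1 / (1 − 0.7042) = 3.381
Css,max = 57.4 × 3.381 = 194.1 ng/mL
Css,min = Css,max × e^(−kτ) = 194.1 × 0.7042 ≈ 137 ng/mL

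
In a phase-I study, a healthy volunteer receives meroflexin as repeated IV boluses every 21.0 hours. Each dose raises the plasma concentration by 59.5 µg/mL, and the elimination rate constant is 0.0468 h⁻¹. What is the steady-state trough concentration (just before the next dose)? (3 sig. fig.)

Fraction remaining after one interval: e^(−kτ) = e^(−0.04680 × 21.0) = 0.3743
R = 1 / (1 − 0.3743) = 1.598
Css,max = 59.5 × 1.598 = 95.09 µg/mL
Css,min = Css,max × e^(−kτ) = 95.09 × 0.3743 ≈ 35.6 µg/mL

35.6 µg/mL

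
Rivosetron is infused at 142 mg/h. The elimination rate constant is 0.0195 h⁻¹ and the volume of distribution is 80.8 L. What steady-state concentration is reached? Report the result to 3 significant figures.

90.1 mg/L

CL = k · V = 0.0195 × 80.8 = 1.576 L/h
Css = rate / CL = 142 / 1.576 ≈ 90.1 mg/L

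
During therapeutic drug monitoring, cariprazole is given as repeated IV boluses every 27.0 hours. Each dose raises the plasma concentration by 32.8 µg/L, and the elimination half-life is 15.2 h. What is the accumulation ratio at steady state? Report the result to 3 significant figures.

k = ln 2 / 15.2 = 0.04560 h⁻¹
Fraction remaining after one interval: e^(−kτ) = e^(−0.04560 × 27.0) = 0.2919
R = 1 / (1 − 0.2919) = 1 / 0.7081 ≈ 1.41

1.41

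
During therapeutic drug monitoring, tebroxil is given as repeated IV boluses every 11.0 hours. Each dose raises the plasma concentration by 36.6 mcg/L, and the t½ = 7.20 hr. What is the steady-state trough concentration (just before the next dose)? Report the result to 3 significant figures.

k = ln 2 / 7.20 = 0.09627 hr⁻¹
Fraction remaining after one interval: e^(−kτ) = e^(−0.09627 × 11.0) = 0.3468
R = 1 / (1 − 0.3468) = 1.531
Css,max = 36.6 × 1.531 = 56.03 mcg/L
Css,min = Css,max × e^(−kτ) = 56.03 × 0.3468 ≈ 19.4 mcg/L

19.4 mcg/L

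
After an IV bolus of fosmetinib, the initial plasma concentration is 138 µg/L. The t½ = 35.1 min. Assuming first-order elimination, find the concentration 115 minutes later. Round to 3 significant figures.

k = ln 2 / 35.1 = 0.01975 min⁻¹
115 min is 3.276 half-lives, so C = 138 × (1/2)^3.276 = 138 × 0.1032 ≈ 14.2 µg/L

14.2 µg/L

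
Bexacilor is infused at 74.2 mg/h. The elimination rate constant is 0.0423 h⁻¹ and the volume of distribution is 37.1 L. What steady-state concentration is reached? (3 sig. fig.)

CL = k · V = 0.0423 × 37.1 = 1.569 L/h
Css = rate / CL = 74.2 / 1.569 ≈ 47.3 mg/L

47.3 mg/L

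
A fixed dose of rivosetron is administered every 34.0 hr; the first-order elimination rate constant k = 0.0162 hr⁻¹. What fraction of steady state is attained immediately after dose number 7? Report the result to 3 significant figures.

f_n = 1 − e^(−nkτ) = 1 − e^(−7 × 0.01620 × 34.0) = 1 − e^(−3.856) = 1 − 0.02116 ≈ 0.979

0.979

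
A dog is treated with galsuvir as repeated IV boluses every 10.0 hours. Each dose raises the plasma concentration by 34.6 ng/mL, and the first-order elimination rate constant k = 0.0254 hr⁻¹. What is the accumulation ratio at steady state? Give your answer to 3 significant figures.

4.46

Fraction remaining after one interval: e^(−kτ) = e^(−0.02540 × 10.0) = 0.7757
R = 1 / (1 − 0.7757) = 1 / 0.2243 ≈ 4.46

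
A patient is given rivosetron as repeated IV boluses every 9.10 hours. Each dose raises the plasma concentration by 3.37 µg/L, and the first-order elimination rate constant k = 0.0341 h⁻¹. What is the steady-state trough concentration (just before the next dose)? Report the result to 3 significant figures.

9.26 µg/L

Fraction remaining after one interval: e^(−kτ) = e^(−0.03410 × 9.10) = 0.7332
R = 1 / (1 − 0.7332) = 3.748
Css,max = 3.37 × 3.748 = 12.63 µg/L
Css,min = Css,max × e^(−kτ) = 12.63 × 0.7332 ≈ 9.26 µg/L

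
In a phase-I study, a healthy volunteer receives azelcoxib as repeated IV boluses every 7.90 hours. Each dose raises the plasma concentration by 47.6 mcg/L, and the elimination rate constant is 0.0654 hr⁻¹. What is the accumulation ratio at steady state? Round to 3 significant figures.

2.48

Fraction remaining after one interval: e^(−kτ) = e^(−0.06540 × 7.90) = 0.5965
R = 1 / (1 − 0.5965) = 1 / 0.4035 ≈ 2.48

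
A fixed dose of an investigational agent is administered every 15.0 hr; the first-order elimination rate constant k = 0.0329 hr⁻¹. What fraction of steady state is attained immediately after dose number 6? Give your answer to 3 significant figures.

f_n = 1 − e^(−nkτ) = 1 − e^(−6 × 0.03290 × 15.0) = 1 − e^(−2.961) = 1 − 0.05177 ≈ 0.948

0.948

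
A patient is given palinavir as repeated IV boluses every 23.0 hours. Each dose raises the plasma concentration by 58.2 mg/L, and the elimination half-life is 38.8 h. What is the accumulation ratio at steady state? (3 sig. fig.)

k = ln 2 / 38.8 = 0.01786 h⁻¹
Fraction remaining after one interval: e^(−kτ) = e^(−0.01786 × 23.0) = 0.6631
R = 1 / (1 − 0.6631) = 1 / 0.3369 ≈ 2.97

2.97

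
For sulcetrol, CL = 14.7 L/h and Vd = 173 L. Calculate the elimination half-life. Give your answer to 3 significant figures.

8.16 hours

k = CL / V = 14.7 / 173 = 0.08497 h⁻¹
t½ = ln 2 / k = ln 2 / 0.08497 ≈ 8.16 hours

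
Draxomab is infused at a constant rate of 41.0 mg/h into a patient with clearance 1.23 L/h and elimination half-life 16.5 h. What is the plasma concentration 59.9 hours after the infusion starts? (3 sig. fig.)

30.6 mg/L

Css = rate / CL = 41.0 / 1.23 = 33.33 mg/L
k = ln 2 / 16.5 = 0.04201 h⁻¹
C(t) = Css (1 − e^(−kt)) = 33.33 × (1 − e^(−2.516)) = 33.33 × 0.9192 ≈ 30.6 mg/L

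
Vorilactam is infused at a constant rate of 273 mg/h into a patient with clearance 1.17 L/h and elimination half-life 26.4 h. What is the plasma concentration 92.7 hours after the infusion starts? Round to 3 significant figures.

213 µg/mL

Css = rate / CL = 273 / 1.17 = 233.3 µg/mL
k = ln 2 / 26.4 = 0.02626 h⁻¹
C(t) = Css (1 − e^(−kt)) = 233.3 × (1 − e^(−2.434)) = 233.3 × 0.9123 ≈ 213 µg/mL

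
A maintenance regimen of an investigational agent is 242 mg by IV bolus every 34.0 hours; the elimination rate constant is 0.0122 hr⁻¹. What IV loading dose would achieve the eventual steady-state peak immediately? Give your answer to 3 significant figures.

713 mg

Accumulation ratio R = 1 / (1 − e^(−kτ)) = 1 / (1 − e^(−0.01220×34.0)) = 1 / (1 − 0.6605) = 2.945
Loading dose = maintenance dose × R = 242 × 2.945 ≈ 713 mg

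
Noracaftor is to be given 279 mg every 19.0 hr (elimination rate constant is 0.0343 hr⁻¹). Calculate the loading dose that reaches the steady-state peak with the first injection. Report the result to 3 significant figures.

Accumulation ratio R = 1 / (1 − e^(−kτ)) = 1 / (1 − e^(−0.03430×19.0)) = 1 / (1 − 0.5212) = 2.088
Loading dose = maintenance dose × R = 279 × 2.088 ≈ 583 mg

583 mg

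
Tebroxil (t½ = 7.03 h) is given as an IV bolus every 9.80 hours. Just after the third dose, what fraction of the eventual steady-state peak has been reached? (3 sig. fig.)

0.945

k = ln 2 / 7.03 = 0.09860 h⁻¹
f_n = 1 − e^(−nkτ) = 1 − e^(−3 × 0.09860 × 9.80) = 1 − e^(−2.899) = 1 − 0.05509 ≈ 0.945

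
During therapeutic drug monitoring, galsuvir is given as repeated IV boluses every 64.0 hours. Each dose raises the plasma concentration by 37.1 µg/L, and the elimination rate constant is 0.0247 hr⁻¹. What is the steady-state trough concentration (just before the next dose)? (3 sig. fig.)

9.61 µg/L

Fraction remaining after one interval: e^(−kτ) = e^(−0.02470 × 64.0) = 0.2058
R = 1 / (1 − 0.2058) = 1.259
Css,max = 37.1 × 1.259 = 46.71 µg/L
Css,min = Css,max × e^(−kτ) = 46.71 × 0.2058 ≈ 9.61 µg/L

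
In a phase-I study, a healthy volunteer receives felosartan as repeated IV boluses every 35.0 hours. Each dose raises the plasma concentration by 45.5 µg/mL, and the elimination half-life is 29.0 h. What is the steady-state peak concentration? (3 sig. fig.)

80.3 µg/mL

k = ln 2 / 29.0 = 0.02390 h⁻¹
Fraction remaining after one interval: e^(−kτ) = e^(−0.02390 × 35.0) = 0.4332
R = 1 / (1 − 0.4332) = 1.764
Css,max = 45.5 × 1.764 ≈ 80.3 µg/mL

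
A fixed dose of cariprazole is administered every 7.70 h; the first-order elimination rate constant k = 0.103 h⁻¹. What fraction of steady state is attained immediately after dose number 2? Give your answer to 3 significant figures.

0.795

f_n = 1 − e^(−nkτ) = 1 − e^(−2 × 0.1030 × 7.70) = 1 − e^(−1.586) = 1 − 0.2047 ≈ 0.795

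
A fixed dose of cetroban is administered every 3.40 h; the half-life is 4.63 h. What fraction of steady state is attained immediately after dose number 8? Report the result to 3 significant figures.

0.983

k = ln 2 / 4.63 = 0.1497 h⁻¹
f_n = 1 − e^(−nkτ) = 1 − e^(−8 × 0.1497 × 3.40) = 1 − e^(−4.072) = 1 − 0.01704 ≈ 0.983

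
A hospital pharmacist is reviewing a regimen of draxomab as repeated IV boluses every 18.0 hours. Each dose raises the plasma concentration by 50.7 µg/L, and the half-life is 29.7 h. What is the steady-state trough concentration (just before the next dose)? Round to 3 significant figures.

97.1 µg/L

k = ln 2 / 29.7 = 0.02334 h⁻¹
Fraction remaining after one interval: e^(−kτ) = e^(−0.02334 × 18.0) = 0.6570
R = 1 / (1 − 0.6570) = 2.915
Css,max = 50.7 × 2.915 = 147.8 µg/L
Css,min = Css,max × e^(−kτ) = 147.8 × 0.6570 ≈ 97.1 µg/L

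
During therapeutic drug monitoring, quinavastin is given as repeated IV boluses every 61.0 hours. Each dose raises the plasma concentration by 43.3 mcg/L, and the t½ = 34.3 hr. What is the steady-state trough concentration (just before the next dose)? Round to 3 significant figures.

17.8 mcg/L

k = ln 2 / 34.3 = 0.02021 hr⁻¹
Fraction remaining after one interval: e^(−kτ) = e^(−0.02021 × 61.0) = 0.2915
R = 1 / (1 − 0.2915) = 1.411
Css,max = 43.3 × 1.411 = 61.12 mcg/L
Css,min = Css,max × e^(−kτ) = 61.12 × 0.2915 ≈ 17.8 mcg/L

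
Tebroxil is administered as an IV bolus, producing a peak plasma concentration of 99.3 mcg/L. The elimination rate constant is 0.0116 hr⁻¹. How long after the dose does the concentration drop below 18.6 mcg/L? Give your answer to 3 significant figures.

C(t) = C₀ e^(−kt)  ⇒  t = ln(C₀/C) / k
t = ln(99.3/18.6) / 0.01160 = 1.675 / 0.01160 ≈ 144 hours

144 hours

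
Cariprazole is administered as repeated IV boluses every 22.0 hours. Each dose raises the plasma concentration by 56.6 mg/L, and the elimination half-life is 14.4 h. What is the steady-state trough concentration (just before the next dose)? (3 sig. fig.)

k = ln 2 / 14.4 = 0.04814 h⁻¹
Fraction remaining after one interval: e^(−kτ) = e^(−0.04814 × 22.0) = 0.3468
R = 1 / (1 − 0.3468) = 1.531
Css,max = 56.6 × 1.531 = 86.65 mg/L
Css,min = Css,max × e^(−kτ) = 86.65 × 0.3468 ≈ 30.1 mg/L

30.1 mg/L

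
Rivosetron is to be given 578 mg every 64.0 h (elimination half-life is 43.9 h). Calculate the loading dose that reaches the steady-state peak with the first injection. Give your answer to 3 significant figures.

909 mg

k = ln 2 / 43.9 = 0.01579 h⁻¹
Accumulation ratio R = 1 / (1 − e^(−kτ)) = 1 / (1 − e^(−0.01579×64.0)) = 1 / (1 − 0.3640) = 1.572
Loading dose = maintenance dose × R = 578 × 1.572 ≈ 909 mg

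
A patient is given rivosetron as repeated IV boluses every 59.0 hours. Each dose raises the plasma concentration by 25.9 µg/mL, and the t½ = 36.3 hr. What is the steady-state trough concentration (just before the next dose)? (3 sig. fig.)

12.4 µg/mL

k = ln 2 / 36.3 = 0.01909 hr⁻¹
Fraction remaining after one interval: e^(−kτ) = e^(−0.01909 × 59.0) = 0.3241
R = 1 / (1 − 0.3241) = 1.480
Css,max = 25.9 × 1.480 = 38.32 µg/mL
Css,min = Css,max × e^(−kτ) = 38.32 × 0.3241 ≈ 12.4 µg/mL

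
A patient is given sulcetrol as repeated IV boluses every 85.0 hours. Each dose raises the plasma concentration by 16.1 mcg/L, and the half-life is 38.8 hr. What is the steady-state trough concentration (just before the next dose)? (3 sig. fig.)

k = ln 2 / 38.8 = 0.01786 hr⁻¹
Fraction remaining after one interval: e^(−kτ) = e^(−0.01786 × 85.0) = 0.2190
R = 1 / (1 − 0.2190) = 1.280
Css,max = 16.1 × 1.280 = 20.62 mcg/L
Css,min = Css,max × e^(−kτ) = 20.62 × 0.2190 ≈ 4.52 mcg/L

4.52 mcg/L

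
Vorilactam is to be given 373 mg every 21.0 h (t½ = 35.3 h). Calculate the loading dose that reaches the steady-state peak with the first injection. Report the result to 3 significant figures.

1100 mg

k = ln 2 / 35.3 = 0.01964 h⁻¹
Accumulation ratio R = 1 / (1 − e^(−kτ)) = 1 / (1 − e^(−0.01964×21.0)) = 1 / (1 − 0.6621) = 2.959
Loading dose = maintenance dose × R = 373 × 2.959 ≈ 1100 mg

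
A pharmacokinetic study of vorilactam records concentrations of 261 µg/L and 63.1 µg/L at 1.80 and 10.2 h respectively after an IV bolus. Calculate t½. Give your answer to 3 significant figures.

4.10 hours

k = ln(C₁/C₂) / (t₂ − t₁) = ln(261/63.1) / (10.2 − 1.80)
  = 1.420 / 8.400 = 0.1690 h⁻¹
t½ = ln 2 / k = ln 2 / 0.1690 ≈ 4.10 hours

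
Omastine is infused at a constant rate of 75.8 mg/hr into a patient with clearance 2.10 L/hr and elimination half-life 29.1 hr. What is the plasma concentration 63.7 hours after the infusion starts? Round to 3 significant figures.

Css = rate / CL = 75.8 / 2.10 = 36.10 mg/L
k = ln 2 / 29.1 = 0.02382 hr⁻¹
C(t) = Css (1 − e^(−kt)) = 36.10 × (1 − e^(−1.517)) = 36.10 × 0.7807 ≈ 28.2 mg/L

28.2 mg/L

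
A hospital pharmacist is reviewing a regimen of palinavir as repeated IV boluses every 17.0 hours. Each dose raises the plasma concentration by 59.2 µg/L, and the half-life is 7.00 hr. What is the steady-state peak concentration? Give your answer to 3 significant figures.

k = ln 2 / 7.00 = 0.09902 hr⁻¹
Fraction remaining after one interval: e^(−kτ) = e^(−0.09902 × 17.0) = 0.1857
R = 1 / (1 − 0.1857) = 1.228
Css,max = 59.2 × 1.228 ≈ 72.7 µg/L

72.7 µg/L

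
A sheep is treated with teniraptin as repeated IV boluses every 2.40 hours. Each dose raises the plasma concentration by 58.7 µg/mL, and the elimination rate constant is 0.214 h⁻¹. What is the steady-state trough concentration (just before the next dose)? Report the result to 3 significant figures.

Fraction remaining after one interval: e^(−kτ) = e^(−0.2140 × 2.40) = 0.5983
R = 1 / (1 − 0.5983) = 2.490
Css,max = 58.7 × 2.490 = 146.1 µg/mL
Css,min = Css,max × e^(−kτ) = 146.1 × 0.5983 ≈ 87.4 µg/mL

87.4 µg/mL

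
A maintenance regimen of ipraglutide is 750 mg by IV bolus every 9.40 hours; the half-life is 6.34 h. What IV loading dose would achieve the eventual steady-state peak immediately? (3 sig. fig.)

1170 mg

k = ln 2 / 6.34 = 0.1093 h⁻¹
Accumulation ratio R = 1 / (1 − e^(−kτ)) = 1 / (1 − e^(−0.1093×9.40)) = 1 / (1 − 0.3578) = 1.557
Loading dose = maintenance dose × R = 750 × 1.557 ≈ 1170 mg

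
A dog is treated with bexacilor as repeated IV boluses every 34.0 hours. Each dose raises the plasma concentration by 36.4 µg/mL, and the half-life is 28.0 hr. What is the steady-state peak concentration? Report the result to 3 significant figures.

64.0 µg/mL

k = ln 2 / 28.0 = 0.02476 hr⁻¹
Fraction remaining after one interval: e^(−kτ) = e^(−0.02476 × 34.0) = 0.4310
R = 1 / (1 − 0.4310) = 1.757
Css,max = 36.4 × 1.757 ≈ 64.0 µg/mL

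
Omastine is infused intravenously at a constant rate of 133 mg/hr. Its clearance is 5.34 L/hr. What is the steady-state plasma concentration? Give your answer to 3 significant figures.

Css = infusion rate / CL = 133 / 5.34 ≈ 24.9 µg/mL

24.9 µg/mL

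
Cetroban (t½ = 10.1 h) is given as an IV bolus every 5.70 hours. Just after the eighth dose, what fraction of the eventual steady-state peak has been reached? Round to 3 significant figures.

k = ln 2 / 10.1 = 0.06863 h⁻¹
f_n = 1 − e^(−nkτ) = 1 − e^(−8 × 0.06863 × 5.70) = 1 − e^(−3.129) = 1 − 0.04374 ≈ 0.956

0.956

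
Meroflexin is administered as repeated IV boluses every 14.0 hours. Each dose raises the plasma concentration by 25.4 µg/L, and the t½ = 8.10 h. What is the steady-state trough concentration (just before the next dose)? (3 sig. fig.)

11.0 µg/L

k = ln 2 / 8.10 = 0.08557 h⁻¹
Fraction remaining after one interval: e^(−kτ) = e^(−0.08557 × 14.0) = 0.3018
R = 1 / (1 − 0.3018) = 1.432
Css,max = 25.4 × 1.432 = 36.38 µg/L
Css,min = Css,max × e^(−kτ) = 36.38 × 0.3018 ≈ 11.0 µg/L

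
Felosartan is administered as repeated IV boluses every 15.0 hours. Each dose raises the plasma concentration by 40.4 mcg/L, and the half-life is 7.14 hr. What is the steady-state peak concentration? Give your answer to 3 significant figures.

k = ln 2 / 7.14 = 0.09708 hr⁻¹
Fraction remaining after one interval: e^(−kτ) = e^(−0.09708 × 15.0) = 0.2331
R = 1 / (1 − 0.2331) = 1.304
Css,max = 40.4 × 1.304 ≈ 52.7 mcg/L

52.7 mcg/L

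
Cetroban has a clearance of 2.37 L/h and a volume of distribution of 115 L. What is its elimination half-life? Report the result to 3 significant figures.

33.6 hours

k = CL / V = 2.37 / 115 = 0.02061 h⁻¹
t½ = ln 2 / k = ln 2 / 0.02061 ≈ 33.6 hours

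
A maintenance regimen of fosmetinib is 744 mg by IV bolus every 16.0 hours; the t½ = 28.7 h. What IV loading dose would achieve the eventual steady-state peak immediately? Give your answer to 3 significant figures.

2320 mg

k = ln 2 / 28.7 = 0.02415 h⁻¹
Accumulation ratio R = 1 / (1 − e^(−kτ)) = 1 / (1 − e^(−0.02415×16.0)) = 1 / (1 − 0.6795) = 3.120
Loading dose = maintenance dose × R = 744 × 3.120 ≈ 2320 mg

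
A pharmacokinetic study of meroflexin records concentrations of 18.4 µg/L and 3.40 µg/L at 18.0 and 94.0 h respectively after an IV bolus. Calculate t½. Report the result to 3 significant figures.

k = ln(C₁/C₂) / (t₂ − t₁) = ln(18.4/3.40) / (94.0 − 18.0)
  = 1.689 / 76.00 = 0.02222 h⁻¹
t½ = ln 2 / k = ln 2 / 0.02222 ≈ 31.2 hours

31.2 hours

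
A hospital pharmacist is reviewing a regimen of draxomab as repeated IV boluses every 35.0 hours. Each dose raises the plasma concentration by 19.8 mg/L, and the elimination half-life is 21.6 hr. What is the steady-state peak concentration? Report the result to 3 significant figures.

29.3 mg/L

k = ln 2 / 21.6 = 0.03209 hr⁻¹
Fraction remaining after one interval: e^(−kτ) = e^(−0.03209 × 35.0) = 0.3253
R = 1 / (1 − 0.3253) = 1.482
Css,max = 19.8 × 1.482 ≈ 29.3 mg/L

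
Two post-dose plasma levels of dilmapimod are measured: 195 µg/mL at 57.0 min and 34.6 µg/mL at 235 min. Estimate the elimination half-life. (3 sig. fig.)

71.4 minutes

k = ln(C₁/C₂) / (t₂ − t₁) = ln(195/34.6) / (235 − 57.0)
  = 1.729 / 178.0 = 0.009714 min⁻¹
t½ = ln 2 / k = ln 2 / 0.009714 ≈ 71.4 minutes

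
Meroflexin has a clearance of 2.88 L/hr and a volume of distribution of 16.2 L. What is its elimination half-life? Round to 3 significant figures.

3.90 hours

k = CL / V = 2.88 / 16.2 = 0.1778 hr⁻¹
t½ = ln 2 / k = ln 2 / 0.1778 ≈ 3.90 hours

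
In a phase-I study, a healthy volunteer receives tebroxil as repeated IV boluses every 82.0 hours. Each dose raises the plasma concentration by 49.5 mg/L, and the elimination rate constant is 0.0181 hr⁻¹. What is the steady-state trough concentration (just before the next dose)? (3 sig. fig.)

Fraction remaining after one interval: e^(−kτ) = e^(−0.01810 × 82.0) = 0.2267
R = 1 / (1 − 0.2267) = 1.293
Css,max = 49.5 × 1.293 = 64.01 mg/L
Css,min = Css,max × e^(−kτ) = 64.01 × 0.2267 ≈ 14.5 mg/L

14.5 mg/L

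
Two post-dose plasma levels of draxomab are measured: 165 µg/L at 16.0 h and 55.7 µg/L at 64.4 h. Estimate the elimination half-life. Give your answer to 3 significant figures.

30.9 hours

k = ln(C₁/C₂) / (t₂ − t₁) = ln(165/55.7) / (64.4 − 16.0)
  = 1.086 / 48.40 = 0.02244 h⁻¹
t½ = ln 2 / k = ln 2 / 0.02244 ≈ 30.9 hours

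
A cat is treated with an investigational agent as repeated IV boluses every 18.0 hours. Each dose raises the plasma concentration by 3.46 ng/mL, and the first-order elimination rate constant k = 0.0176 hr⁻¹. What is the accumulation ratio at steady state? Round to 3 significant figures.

Fraction remaining after one interval: e^(−kτ) = e^(−0.01760 × 18.0) = 0.7285
R = 1 / (1 − 0.7285) = 1 / 0.2715 ≈ 3.68

3.68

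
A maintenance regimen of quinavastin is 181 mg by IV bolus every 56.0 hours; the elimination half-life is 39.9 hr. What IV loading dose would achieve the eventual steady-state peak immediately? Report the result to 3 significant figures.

k = ln 2 / 39.9 = 0.01737 hr⁻¹
Accumulation ratio R = 1 / (1 − e^(−kτ)) = 1 / (1 − e^(−0.01737×56.0)) = 1 / (1 − 0.3780) = 1.608
Loading dose = maintenance dose × R = 181 × 1.608 ≈ 291 mg

291 mg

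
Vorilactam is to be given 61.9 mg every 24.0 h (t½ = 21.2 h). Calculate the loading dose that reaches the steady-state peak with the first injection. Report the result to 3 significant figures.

114 mg

k = ln 2 / 21.2 = 0.03270 h⁻¹
Accumulation ratio R = 1 / (1 − e^(−kτ)) = 1 / (1 − e^(−0.03270×24.0)) = 1 / (1 − 0.4563) = 1.839
Loading dose = maintenance dose × R = 61.9 × 1.839 ≈ 114 mg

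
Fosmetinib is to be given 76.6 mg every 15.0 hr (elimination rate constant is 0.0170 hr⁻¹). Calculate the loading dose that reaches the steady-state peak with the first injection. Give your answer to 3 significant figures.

Accumulation ratio R = 1 / (1 − e^(−kτ)) = 1 / (1 − e^(−0.01700×15.0)) = 1 / (1 − 0.7749) = 4.443
Loading dose = maintenance dose × R = 76.6 × 4.443 ≈ 340 mg

340 mg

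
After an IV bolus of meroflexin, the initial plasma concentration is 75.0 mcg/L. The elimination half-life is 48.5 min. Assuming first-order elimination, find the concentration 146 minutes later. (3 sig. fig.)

k = ln 2 / 48.5 = 0.01429 min⁻¹
146 min is 3.010 half-lives, so C = 75.0 × (1/2)^3.010 = 75.0 × 0.1241 ≈ 9.31 mcg/L

9.31 mcg/L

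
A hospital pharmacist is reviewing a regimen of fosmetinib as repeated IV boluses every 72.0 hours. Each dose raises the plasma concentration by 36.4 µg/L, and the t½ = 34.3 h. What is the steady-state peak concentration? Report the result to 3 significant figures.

k = ln 2 / 34.3 = 0.02021 h⁻¹
Fraction remaining after one interval: e^(−kτ) = e^(−0.02021 × 72.0) = 0.2334
R = 1 / (1 − 0.2334) = 1.304
Css,max = 36.4 × 1.304 ≈ 47.5 µg/L

47.5 µg/L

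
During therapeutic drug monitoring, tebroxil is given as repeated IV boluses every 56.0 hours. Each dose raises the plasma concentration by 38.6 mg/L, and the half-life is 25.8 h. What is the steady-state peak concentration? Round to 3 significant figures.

49.6 mg/L

k = ln 2 / 25.8 = 0.02687 h⁻¹
Fraction remaining after one interval: e^(−kτ) = e^(−0.02687 × 56.0) = 0.2221
R = 1 / (1 − 0.2221) = 1.286
Css,max = 38.6 × 1.286 ≈ 49.6 mg/L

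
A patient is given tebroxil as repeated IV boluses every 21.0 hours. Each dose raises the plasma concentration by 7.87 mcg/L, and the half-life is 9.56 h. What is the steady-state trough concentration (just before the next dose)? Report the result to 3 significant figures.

2.20 mcg/L

k = ln 2 / 9.56 = 0.07250 h⁻¹
Fraction remaining after one interval: e^(−kτ) = e^(−0.07250 × 21.0) = 0.2181
R = 1 / (1 − 0.2181) = 1.279
Css,max = 7.87 × 1.279 = 10.07 mcg/L
Css,min = Css,max × e^(−kτ) = 10.07 × 0.2181 ≈ 2.20 mcg/L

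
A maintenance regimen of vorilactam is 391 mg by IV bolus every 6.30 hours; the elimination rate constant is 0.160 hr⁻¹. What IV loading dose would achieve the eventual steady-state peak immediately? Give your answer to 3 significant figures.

616 mg

Accumulation ratio R = 1 / (1 − e^(−kτ)) = 1 / (1 − e^(−0.1600×6.30)) = 1 / (1 − 0.3649) = 1.575
Loading dose = maintenance dose × R = 391 × 1.575 ≈ 616 mg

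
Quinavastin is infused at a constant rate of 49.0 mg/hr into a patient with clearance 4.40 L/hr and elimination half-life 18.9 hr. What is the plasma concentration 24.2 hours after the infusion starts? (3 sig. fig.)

Css = rate / CL = 49.0 / 4.40 = 11.14 µg/mL
k = ln 2 / 18.9 = 0.03667 hr⁻¹
C(t) = Css (1 − e^(−kt)) = 11.14 × (1 − e^(−0.8875)) = 11.14 × 0.5883 ≈ 6.55 µg/mL

6.55 µg/mL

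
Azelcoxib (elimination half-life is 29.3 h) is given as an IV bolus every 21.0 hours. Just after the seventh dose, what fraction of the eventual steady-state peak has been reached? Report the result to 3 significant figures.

0.969

k = ln 2 / 29.3 = 0.02366 h⁻¹
f_n = 1 − e^(−nkτ) = 1 − e^(−7 × 0.02366 × 21.0) = 1 − e^(−3.478) = 1 − 0.03088 ≈ 0.969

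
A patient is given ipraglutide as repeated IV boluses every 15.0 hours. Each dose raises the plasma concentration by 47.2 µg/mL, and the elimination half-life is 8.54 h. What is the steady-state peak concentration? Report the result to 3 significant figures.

67.0 µg/mL

k = ln 2 / 8.54 = 0.08116 h⁻¹
Fraction remaining after one interval: e^(−kτ) = e^(−0.08116 × 15.0) = 0.2960
R = 1 / (1 − 0.2960) = 1.420
Css,max = 47.2 × 1.420 ≈ 67.0 µg/mL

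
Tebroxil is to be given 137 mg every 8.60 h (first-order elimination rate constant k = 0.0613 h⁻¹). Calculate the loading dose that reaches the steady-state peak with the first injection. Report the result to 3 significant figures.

Accumulation ratio R = 1 / (1 − e^(−kτ)) = 1 / (1 − e^(−0.06130×8.60)) = 1 / (1 − 0.5903) = 2.441
Loading dose = maintenance dose × R = 137 × 2.441 ≈ 334 mg

334 mg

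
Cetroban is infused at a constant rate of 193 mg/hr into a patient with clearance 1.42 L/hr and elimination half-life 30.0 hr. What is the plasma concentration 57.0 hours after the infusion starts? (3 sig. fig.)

Css = rate / CL = 193 / 1.42 = 135.9 mg/L
k = ln 2 / 30.0 = 0.02310 hr⁻¹
C(t) = Css (1 − e^(−kt)) = 135.9 × (1 − e^(−1.317)) = 135.9 × 0.7321 ≈ 99.5 mg/L

99.5 mg/L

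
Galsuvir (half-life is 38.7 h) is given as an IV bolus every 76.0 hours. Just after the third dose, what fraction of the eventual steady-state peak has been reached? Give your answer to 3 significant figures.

0.983

k = ln 2 / 38.7 = 0.01791 h⁻¹
f_n = 1 − e^(−nkτ) = 1 − e^(−3 × 0.01791 × 76.0) = 1 − e^(−4.084) = 1 − 0.01685 ≈ 0.983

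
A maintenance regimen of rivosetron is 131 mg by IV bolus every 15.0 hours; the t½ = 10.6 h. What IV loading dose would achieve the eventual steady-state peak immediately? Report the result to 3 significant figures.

k = ln 2 / 10.6 = 0.06539 h⁻¹
Accumulation ratio R = 1 / (1 − e^(−kτ)) = 1 / (1 − e^(−0.06539×15.0)) = 1 / (1 − 0.3750) = 1.600
Loading dose = maintenance dose × R = 131 × 1.600 ≈ 210 mg

210 mg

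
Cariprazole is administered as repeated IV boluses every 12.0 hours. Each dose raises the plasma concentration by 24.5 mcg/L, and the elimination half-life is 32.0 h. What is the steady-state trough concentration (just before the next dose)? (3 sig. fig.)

k = ln 2 / 32.0 = 0.02166 h⁻¹
Fraction remaining after one interval: e^(−kτ) = e^(−0.02166 × 12.0) = 0.7711
R = 1 / (1 − 0.7711) = 4.369
Css,max = 24.5 × 4.369 = 107.0 mcg/L
Css,min = Css,max × e^(−kτ) = 107.0 × 0.7711 ≈ 82.5 mcg/L

82.5 mcg/L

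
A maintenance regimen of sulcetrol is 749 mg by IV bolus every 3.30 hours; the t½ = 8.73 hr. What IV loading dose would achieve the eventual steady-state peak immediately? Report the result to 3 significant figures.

k = ln 2 / 8.73 = 0.07940 hr⁻¹
Accumulation ratio R = 1 / (1 − e^(−kτ)) = 1 / (1 − e^(−0.07940×3.30)) = 1 / (1 − 0.7695) = 4.338
Loading dose = maintenance dose × R = 749 × 4.338 ≈ 3250 mg

3250 mg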